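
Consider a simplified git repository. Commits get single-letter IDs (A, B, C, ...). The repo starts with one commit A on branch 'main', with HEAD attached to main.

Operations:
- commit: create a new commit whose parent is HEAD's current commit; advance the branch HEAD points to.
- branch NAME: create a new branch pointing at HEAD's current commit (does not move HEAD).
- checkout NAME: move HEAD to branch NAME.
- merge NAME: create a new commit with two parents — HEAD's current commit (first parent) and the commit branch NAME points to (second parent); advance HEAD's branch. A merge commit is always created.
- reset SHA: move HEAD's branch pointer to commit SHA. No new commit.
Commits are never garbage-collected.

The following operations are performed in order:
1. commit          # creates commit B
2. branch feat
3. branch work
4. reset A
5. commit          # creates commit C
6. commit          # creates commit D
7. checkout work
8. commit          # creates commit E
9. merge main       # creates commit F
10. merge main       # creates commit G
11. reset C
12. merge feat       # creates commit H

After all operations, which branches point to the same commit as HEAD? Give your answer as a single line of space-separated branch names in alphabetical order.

After op 1 (commit): HEAD=main@B [main=B]
After op 2 (branch): HEAD=main@B [feat=B main=B]
After op 3 (branch): HEAD=main@B [feat=B main=B work=B]
After op 4 (reset): HEAD=main@A [feat=B main=A work=B]
After op 5 (commit): HEAD=main@C [feat=B main=C work=B]
After op 6 (commit): HEAD=main@D [feat=B main=D work=B]
After op 7 (checkout): HEAD=work@B [feat=B main=D work=B]
After op 8 (commit): HEAD=work@E [feat=B main=D work=E]
After op 9 (merge): HEAD=work@F [feat=B main=D work=F]
After op 10 (merge): HEAD=work@G [feat=B main=D work=G]
After op 11 (reset): HEAD=work@C [feat=B main=D work=C]
After op 12 (merge): HEAD=work@H [feat=B main=D work=H]

Answer: work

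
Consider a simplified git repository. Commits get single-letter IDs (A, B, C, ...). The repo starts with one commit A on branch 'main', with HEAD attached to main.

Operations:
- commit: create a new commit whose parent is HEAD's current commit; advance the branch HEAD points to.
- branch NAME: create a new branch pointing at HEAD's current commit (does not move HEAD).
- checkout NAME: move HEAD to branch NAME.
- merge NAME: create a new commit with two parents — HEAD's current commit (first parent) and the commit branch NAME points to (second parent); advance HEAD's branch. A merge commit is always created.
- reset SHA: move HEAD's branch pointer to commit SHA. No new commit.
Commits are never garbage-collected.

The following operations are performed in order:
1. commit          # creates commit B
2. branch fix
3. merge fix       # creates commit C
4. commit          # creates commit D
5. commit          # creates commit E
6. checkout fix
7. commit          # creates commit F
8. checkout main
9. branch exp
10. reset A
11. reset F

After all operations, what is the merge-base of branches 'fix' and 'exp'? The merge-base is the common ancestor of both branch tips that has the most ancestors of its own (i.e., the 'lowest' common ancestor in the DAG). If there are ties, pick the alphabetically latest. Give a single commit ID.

After op 1 (commit): HEAD=main@B [main=B]
After op 2 (branch): HEAD=main@B [fix=B main=B]
After op 3 (merge): HEAD=main@C [fix=B main=C]
After op 4 (commit): HEAD=main@D [fix=B main=D]
After op 5 (commit): HEAD=main@E [fix=B main=E]
After op 6 (checkout): HEAD=fix@B [fix=B main=E]
After op 7 (commit): HEAD=fix@F [fix=F main=E]
After op 8 (checkout): HEAD=main@E [fix=F main=E]
After op 9 (branch): HEAD=main@E [exp=E fix=F main=E]
After op 10 (reset): HEAD=main@A [exp=E fix=F main=A]
After op 11 (reset): HEAD=main@F [exp=E fix=F main=F]
ancestors(fix=F): ['A', 'B', 'F']
ancestors(exp=E): ['A', 'B', 'C', 'D', 'E']
common: ['A', 'B']

Answer: B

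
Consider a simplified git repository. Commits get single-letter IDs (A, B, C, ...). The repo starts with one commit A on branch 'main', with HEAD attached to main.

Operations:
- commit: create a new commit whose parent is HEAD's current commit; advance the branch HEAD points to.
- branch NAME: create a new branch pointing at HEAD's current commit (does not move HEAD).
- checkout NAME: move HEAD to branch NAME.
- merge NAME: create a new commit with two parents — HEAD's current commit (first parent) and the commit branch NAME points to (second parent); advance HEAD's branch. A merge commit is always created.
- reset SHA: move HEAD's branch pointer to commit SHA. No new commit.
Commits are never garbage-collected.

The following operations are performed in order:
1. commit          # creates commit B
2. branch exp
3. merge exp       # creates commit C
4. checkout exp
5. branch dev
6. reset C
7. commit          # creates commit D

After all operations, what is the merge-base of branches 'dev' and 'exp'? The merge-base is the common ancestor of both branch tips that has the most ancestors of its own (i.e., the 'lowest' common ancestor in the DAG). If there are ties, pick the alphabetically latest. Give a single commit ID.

Answer: B

Derivation:
After op 1 (commit): HEAD=main@B [main=B]
After op 2 (branch): HEAD=main@B [exp=B main=B]
After op 3 (merge): HEAD=main@C [exp=B main=C]
After op 4 (checkout): HEAD=exp@B [exp=B main=C]
After op 5 (branch): HEAD=exp@B [dev=B exp=B main=C]
After op 6 (reset): HEAD=exp@C [dev=B exp=C main=C]
After op 7 (commit): HEAD=exp@D [dev=B exp=D main=C]
ancestors(dev=B): ['A', 'B']
ancestors(exp=D): ['A', 'B', 'C', 'D']
common: ['A', 'B']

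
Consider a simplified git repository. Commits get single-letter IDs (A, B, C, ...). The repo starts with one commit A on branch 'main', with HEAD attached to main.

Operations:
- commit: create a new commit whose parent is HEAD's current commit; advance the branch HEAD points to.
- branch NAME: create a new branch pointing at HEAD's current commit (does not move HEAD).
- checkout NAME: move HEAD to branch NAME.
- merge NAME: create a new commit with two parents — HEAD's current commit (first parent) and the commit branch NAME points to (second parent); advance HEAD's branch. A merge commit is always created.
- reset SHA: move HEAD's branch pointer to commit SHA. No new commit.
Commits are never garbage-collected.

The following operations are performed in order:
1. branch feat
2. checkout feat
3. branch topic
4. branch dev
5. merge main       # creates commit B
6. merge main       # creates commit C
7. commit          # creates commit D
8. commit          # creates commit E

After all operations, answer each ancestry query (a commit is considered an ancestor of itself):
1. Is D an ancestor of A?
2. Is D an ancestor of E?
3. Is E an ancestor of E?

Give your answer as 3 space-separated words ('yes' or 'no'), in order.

After op 1 (branch): HEAD=main@A [feat=A main=A]
After op 2 (checkout): HEAD=feat@A [feat=A main=A]
After op 3 (branch): HEAD=feat@A [feat=A main=A topic=A]
After op 4 (branch): HEAD=feat@A [dev=A feat=A main=A topic=A]
After op 5 (merge): HEAD=feat@B [dev=A feat=B main=A topic=A]
After op 6 (merge): HEAD=feat@C [dev=A feat=C main=A topic=A]
After op 7 (commit): HEAD=feat@D [dev=A feat=D main=A topic=A]
After op 8 (commit): HEAD=feat@E [dev=A feat=E main=A topic=A]
ancestors(A) = {A}; D in? no
ancestors(E) = {A,B,C,D,E}; D in? yes
ancestors(E) = {A,B,C,D,E}; E in? yes

Answer: no yes yes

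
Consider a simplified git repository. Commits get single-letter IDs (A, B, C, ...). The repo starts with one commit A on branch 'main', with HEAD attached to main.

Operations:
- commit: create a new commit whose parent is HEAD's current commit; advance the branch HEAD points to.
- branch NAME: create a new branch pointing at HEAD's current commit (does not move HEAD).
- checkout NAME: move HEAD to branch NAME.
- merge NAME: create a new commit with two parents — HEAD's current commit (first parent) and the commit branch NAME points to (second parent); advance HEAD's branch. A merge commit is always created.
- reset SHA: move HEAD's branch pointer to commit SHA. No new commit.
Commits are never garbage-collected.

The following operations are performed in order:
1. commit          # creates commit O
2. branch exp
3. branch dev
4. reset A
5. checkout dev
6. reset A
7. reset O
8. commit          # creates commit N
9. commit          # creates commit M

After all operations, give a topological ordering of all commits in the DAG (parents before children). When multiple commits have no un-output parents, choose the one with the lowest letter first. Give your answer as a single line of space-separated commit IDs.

After op 1 (commit): HEAD=main@O [main=O]
After op 2 (branch): HEAD=main@O [exp=O main=O]
After op 3 (branch): HEAD=main@O [dev=O exp=O main=O]
After op 4 (reset): HEAD=main@A [dev=O exp=O main=A]
After op 5 (checkout): HEAD=dev@O [dev=O exp=O main=A]
After op 6 (reset): HEAD=dev@A [dev=A exp=O main=A]
After op 7 (reset): HEAD=dev@O [dev=O exp=O main=A]
After op 8 (commit): HEAD=dev@N [dev=N exp=O main=A]
After op 9 (commit): HEAD=dev@M [dev=M exp=O main=A]
commit A: parents=[]
commit M: parents=['N']
commit N: parents=['O']
commit O: parents=['A']

Answer: A O N M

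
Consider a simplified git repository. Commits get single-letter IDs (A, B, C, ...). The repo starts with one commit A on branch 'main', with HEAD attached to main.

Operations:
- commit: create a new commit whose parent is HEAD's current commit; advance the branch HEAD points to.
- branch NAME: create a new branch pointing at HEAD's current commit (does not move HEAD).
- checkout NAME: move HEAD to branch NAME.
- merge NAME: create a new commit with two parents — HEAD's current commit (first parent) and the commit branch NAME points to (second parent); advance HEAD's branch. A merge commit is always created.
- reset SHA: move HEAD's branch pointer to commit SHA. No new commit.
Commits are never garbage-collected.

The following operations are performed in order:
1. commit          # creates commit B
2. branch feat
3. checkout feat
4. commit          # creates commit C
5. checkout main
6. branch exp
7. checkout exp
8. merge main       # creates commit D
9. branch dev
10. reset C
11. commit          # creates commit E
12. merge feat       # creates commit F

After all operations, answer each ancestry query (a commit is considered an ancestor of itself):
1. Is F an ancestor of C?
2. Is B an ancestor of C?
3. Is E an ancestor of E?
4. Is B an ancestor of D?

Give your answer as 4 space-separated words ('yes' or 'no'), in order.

After op 1 (commit): HEAD=main@B [main=B]
After op 2 (branch): HEAD=main@B [feat=B main=B]
After op 3 (checkout): HEAD=feat@B [feat=B main=B]
After op 4 (commit): HEAD=feat@C [feat=C main=B]
After op 5 (checkout): HEAD=main@B [feat=C main=B]
After op 6 (branch): HEAD=main@B [exp=B feat=C main=B]
After op 7 (checkout): HEAD=exp@B [exp=B feat=C main=B]
After op 8 (merge): HEAD=exp@D [exp=D feat=C main=B]
After op 9 (branch): HEAD=exp@D [dev=D exp=D feat=C main=B]
After op 10 (reset): HEAD=exp@C [dev=D exp=C feat=C main=B]
After op 11 (commit): HEAD=exp@E [dev=D exp=E feat=C main=B]
After op 12 (merge): HEAD=exp@F [dev=D exp=F feat=C main=B]
ancestors(C) = {A,B,C}; F in? no
ancestors(C) = {A,B,C}; B in? yes
ancestors(E) = {A,B,C,E}; E in? yes
ancestors(D) = {A,B,D}; B in? yes

Answer: no yes yes yes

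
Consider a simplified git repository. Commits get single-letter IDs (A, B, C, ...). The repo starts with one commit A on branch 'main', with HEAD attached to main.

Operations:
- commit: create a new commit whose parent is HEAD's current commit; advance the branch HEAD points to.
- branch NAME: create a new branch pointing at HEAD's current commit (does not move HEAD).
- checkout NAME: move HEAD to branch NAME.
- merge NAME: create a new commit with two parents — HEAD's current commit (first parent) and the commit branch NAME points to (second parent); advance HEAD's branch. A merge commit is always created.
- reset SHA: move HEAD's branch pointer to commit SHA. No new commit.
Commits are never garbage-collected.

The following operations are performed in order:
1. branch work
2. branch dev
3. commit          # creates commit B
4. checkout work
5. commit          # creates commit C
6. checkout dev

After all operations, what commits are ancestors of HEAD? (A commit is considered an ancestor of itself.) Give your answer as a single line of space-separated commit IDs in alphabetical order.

Answer: A

Derivation:
After op 1 (branch): HEAD=main@A [main=A work=A]
After op 2 (branch): HEAD=main@A [dev=A main=A work=A]
After op 3 (commit): HEAD=main@B [dev=A main=B work=A]
After op 4 (checkout): HEAD=work@A [dev=A main=B work=A]
After op 5 (commit): HEAD=work@C [dev=A main=B work=C]
After op 6 (checkout): HEAD=dev@A [dev=A main=B work=C]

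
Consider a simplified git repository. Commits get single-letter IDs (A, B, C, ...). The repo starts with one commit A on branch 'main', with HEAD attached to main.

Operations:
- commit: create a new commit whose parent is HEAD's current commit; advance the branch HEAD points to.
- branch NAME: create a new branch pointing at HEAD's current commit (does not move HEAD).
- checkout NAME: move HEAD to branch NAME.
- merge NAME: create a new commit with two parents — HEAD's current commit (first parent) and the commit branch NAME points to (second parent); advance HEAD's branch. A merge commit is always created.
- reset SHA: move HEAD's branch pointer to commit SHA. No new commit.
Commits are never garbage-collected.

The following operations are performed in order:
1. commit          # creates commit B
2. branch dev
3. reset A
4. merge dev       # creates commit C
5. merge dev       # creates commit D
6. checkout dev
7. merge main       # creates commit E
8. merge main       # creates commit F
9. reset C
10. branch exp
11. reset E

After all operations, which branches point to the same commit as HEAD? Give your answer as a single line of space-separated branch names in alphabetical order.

After op 1 (commit): HEAD=main@B [main=B]
After op 2 (branch): HEAD=main@B [dev=B main=B]
After op 3 (reset): HEAD=main@A [dev=B main=A]
After op 4 (merge): HEAD=main@C [dev=B main=C]
After op 5 (merge): HEAD=main@D [dev=B main=D]
After op 6 (checkout): HEAD=dev@B [dev=B main=D]
After op 7 (merge): HEAD=dev@E [dev=E main=D]
After op 8 (merge): HEAD=dev@F [dev=F main=D]
After op 9 (reset): HEAD=dev@C [dev=C main=D]
After op 10 (branch): HEAD=dev@C [dev=C exp=C main=D]
After op 11 (reset): HEAD=dev@E [dev=E exp=C main=D]

Answer: dev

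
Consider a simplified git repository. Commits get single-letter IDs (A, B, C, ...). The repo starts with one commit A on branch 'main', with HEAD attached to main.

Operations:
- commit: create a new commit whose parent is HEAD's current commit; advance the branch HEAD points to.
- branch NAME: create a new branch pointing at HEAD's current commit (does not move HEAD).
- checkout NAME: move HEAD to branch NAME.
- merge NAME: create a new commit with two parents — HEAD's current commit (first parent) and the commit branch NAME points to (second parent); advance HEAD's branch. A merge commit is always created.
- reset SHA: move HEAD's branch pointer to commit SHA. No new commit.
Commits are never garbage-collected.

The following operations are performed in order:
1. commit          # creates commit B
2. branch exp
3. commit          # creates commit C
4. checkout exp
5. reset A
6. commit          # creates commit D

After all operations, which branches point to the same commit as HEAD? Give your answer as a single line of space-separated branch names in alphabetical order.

Answer: exp

Derivation:
After op 1 (commit): HEAD=main@B [main=B]
After op 2 (branch): HEAD=main@B [exp=B main=B]
After op 3 (commit): HEAD=main@C [exp=B main=C]
After op 4 (checkout): HEAD=exp@B [exp=B main=C]
After op 5 (reset): HEAD=exp@A [exp=A main=C]
After op 6 (commit): HEAD=exp@D [exp=D main=C]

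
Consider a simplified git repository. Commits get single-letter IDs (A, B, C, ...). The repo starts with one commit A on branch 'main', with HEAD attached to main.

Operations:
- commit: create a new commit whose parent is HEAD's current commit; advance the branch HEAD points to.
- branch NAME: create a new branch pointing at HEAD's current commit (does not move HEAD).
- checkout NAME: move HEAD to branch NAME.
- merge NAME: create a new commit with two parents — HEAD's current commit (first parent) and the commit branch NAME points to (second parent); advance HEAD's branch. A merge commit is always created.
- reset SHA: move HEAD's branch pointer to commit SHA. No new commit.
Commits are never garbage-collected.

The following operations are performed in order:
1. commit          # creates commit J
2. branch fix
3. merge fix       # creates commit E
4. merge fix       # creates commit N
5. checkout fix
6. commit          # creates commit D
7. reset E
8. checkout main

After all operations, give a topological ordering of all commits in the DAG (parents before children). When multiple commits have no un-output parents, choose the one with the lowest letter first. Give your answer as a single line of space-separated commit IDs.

After op 1 (commit): HEAD=main@J [main=J]
After op 2 (branch): HEAD=main@J [fix=J main=J]
After op 3 (merge): HEAD=main@E [fix=J main=E]
After op 4 (merge): HEAD=main@N [fix=J main=N]
After op 5 (checkout): HEAD=fix@J [fix=J main=N]
After op 6 (commit): HEAD=fix@D [fix=D main=N]
After op 7 (reset): HEAD=fix@E [fix=E main=N]
After op 8 (checkout): HEAD=main@N [fix=E main=N]
commit A: parents=[]
commit D: parents=['J']
commit E: parents=['J', 'J']
commit J: parents=['A']
commit N: parents=['E', 'J']

Answer: A J D E N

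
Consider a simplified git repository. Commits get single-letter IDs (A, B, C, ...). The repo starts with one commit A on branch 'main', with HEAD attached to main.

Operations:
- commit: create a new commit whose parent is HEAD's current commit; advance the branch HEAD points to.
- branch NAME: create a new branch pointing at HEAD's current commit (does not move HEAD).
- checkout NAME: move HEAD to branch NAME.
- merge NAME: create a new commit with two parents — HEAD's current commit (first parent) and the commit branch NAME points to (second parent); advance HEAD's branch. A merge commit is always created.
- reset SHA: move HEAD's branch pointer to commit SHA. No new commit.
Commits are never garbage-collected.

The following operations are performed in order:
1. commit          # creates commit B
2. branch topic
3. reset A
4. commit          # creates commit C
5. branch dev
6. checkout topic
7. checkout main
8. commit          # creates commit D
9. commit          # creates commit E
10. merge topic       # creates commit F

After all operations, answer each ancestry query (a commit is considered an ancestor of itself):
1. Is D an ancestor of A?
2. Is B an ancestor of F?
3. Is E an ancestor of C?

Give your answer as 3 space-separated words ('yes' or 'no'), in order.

After op 1 (commit): HEAD=main@B [main=B]
After op 2 (branch): HEAD=main@B [main=B topic=B]
After op 3 (reset): HEAD=main@A [main=A topic=B]
After op 4 (commit): HEAD=main@C [main=C topic=B]
After op 5 (branch): HEAD=main@C [dev=C main=C topic=B]
After op 6 (checkout): HEAD=topic@B [dev=C main=C topic=B]
After op 7 (checkout): HEAD=main@C [dev=C main=C topic=B]
After op 8 (commit): HEAD=main@D [dev=C main=D topic=B]
After op 9 (commit): HEAD=main@E [dev=C main=E topic=B]
After op 10 (merge): HEAD=main@F [dev=C main=F topic=B]
ancestors(A) = {A}; D in? no
ancestors(F) = {A,B,C,D,E,F}; B in? yes
ancestors(C) = {A,C}; E in? no

Answer: no yes no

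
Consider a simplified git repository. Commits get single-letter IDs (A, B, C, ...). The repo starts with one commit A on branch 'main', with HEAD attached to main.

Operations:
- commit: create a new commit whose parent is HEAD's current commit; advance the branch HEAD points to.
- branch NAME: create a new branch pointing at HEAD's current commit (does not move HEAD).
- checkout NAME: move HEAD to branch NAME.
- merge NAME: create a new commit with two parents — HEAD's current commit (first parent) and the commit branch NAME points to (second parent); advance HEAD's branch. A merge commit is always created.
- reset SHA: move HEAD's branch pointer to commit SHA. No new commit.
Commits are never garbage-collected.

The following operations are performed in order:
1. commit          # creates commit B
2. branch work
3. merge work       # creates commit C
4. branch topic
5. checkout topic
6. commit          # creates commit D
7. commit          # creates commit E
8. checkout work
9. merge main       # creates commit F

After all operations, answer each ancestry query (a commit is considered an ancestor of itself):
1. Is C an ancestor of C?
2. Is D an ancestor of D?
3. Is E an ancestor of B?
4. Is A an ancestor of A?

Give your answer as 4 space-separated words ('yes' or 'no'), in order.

After op 1 (commit): HEAD=main@B [main=B]
After op 2 (branch): HEAD=main@B [main=B work=B]
After op 3 (merge): HEAD=main@C [main=C work=B]
After op 4 (branch): HEAD=main@C [main=C topic=C work=B]
After op 5 (checkout): HEAD=topic@C [main=C topic=C work=B]
After op 6 (commit): HEAD=topic@D [main=C topic=D work=B]
After op 7 (commit): HEAD=topic@E [main=C topic=E work=B]
After op 8 (checkout): HEAD=work@B [main=C topic=E work=B]
After op 9 (merge): HEAD=work@F [main=C topic=E work=F]
ancestors(C) = {A,B,C}; C in? yes
ancestors(D) = {A,B,C,D}; D in? yes
ancestors(B) = {A,B}; E in? no
ancestors(A) = {A}; A in? yes

Answer: yes yes no yes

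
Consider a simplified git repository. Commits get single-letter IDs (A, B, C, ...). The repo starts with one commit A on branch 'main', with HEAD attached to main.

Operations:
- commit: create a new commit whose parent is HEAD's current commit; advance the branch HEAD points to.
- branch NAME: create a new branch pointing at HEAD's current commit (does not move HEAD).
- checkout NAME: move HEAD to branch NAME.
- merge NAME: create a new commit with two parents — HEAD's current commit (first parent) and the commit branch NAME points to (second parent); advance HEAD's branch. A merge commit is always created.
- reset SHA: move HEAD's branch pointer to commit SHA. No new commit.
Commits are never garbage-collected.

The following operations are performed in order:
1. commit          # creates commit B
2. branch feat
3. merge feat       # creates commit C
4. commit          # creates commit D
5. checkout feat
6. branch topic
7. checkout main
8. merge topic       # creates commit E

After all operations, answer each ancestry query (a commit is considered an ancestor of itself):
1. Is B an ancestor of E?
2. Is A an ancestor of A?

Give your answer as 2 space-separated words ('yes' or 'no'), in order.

Answer: yes yes

Derivation:
After op 1 (commit): HEAD=main@B [main=B]
After op 2 (branch): HEAD=main@B [feat=B main=B]
After op 3 (merge): HEAD=main@C [feat=B main=C]
After op 4 (commit): HEAD=main@D [feat=B main=D]
After op 5 (checkout): HEAD=feat@B [feat=B main=D]
After op 6 (branch): HEAD=feat@B [feat=B main=D topic=B]
After op 7 (checkout): HEAD=main@D [feat=B main=D topic=B]
After op 8 (merge): HEAD=main@E [feat=B main=E topic=B]
ancestors(E) = {A,B,C,D,E}; B in? yes
ancestors(A) = {A}; A in? yes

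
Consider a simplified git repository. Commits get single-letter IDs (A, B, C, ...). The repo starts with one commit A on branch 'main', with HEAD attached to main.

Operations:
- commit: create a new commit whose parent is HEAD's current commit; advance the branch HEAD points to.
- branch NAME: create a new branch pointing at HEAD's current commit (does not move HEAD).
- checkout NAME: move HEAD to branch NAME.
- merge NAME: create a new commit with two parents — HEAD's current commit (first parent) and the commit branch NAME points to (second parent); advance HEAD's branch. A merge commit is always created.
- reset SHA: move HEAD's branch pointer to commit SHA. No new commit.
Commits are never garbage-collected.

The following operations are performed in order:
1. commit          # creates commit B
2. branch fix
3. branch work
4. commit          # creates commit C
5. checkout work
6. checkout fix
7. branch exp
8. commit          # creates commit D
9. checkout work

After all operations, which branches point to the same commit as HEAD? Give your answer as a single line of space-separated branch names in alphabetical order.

Answer: exp work

Derivation:
After op 1 (commit): HEAD=main@B [main=B]
After op 2 (branch): HEAD=main@B [fix=B main=B]
After op 3 (branch): HEAD=main@B [fix=B main=B work=B]
After op 4 (commit): HEAD=main@C [fix=B main=C work=B]
After op 5 (checkout): HEAD=work@B [fix=B main=C work=B]
After op 6 (checkout): HEAD=fix@B [fix=B main=C work=B]
After op 7 (branch): HEAD=fix@B [exp=B fix=B main=C work=B]
After op 8 (commit): HEAD=fix@D [exp=B fix=D main=C work=B]
After op 9 (checkout): HEAD=work@B [exp=B fix=D main=C work=B]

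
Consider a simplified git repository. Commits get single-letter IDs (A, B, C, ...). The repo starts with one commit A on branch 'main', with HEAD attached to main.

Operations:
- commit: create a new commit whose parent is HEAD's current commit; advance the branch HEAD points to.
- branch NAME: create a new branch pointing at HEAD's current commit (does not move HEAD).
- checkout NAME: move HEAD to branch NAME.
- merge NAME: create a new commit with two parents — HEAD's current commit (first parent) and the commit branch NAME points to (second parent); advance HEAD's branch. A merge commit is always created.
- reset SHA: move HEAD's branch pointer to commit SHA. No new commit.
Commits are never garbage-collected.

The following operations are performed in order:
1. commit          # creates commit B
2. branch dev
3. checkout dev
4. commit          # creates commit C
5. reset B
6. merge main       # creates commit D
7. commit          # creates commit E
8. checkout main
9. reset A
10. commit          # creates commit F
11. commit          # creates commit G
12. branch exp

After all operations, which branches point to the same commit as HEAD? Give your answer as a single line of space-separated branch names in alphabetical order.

Answer: exp main

Derivation:
After op 1 (commit): HEAD=main@B [main=B]
After op 2 (branch): HEAD=main@B [dev=B main=B]
After op 3 (checkout): HEAD=dev@B [dev=B main=B]
After op 4 (commit): HEAD=dev@C [dev=C main=B]
After op 5 (reset): HEAD=dev@B [dev=B main=B]
After op 6 (merge): HEAD=dev@D [dev=D main=B]
After op 7 (commit): HEAD=dev@E [dev=E main=B]
After op 8 (checkout): HEAD=main@B [dev=E main=B]
After op 9 (reset): HEAD=main@A [dev=E main=A]
After op 10 (commit): HEAD=main@F [dev=E main=F]
After op 11 (commit): HEAD=main@G [dev=E main=G]
After op 12 (branch): HEAD=main@G [dev=E exp=G main=G]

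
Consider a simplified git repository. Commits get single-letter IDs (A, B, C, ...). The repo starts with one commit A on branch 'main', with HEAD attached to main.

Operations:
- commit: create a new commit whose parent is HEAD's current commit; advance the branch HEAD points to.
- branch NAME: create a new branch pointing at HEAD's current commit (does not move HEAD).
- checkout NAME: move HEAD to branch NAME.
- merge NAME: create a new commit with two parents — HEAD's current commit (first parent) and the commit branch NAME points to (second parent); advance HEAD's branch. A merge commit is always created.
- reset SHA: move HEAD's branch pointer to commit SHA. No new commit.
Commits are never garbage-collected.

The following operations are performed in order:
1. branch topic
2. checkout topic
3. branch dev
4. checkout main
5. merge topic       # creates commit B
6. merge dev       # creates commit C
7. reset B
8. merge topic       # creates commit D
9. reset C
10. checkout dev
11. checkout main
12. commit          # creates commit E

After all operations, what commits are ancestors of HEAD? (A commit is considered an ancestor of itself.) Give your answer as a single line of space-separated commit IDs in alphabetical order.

After op 1 (branch): HEAD=main@A [main=A topic=A]
After op 2 (checkout): HEAD=topic@A [main=A topic=A]
After op 3 (branch): HEAD=topic@A [dev=A main=A topic=A]
After op 4 (checkout): HEAD=main@A [dev=A main=A topic=A]
After op 5 (merge): HEAD=main@B [dev=A main=B topic=A]
After op 6 (merge): HEAD=main@C [dev=A main=C topic=A]
After op 7 (reset): HEAD=main@B [dev=A main=B topic=A]
After op 8 (merge): HEAD=main@D [dev=A main=D topic=A]
After op 9 (reset): HEAD=main@C [dev=A main=C topic=A]
After op 10 (checkout): HEAD=dev@A [dev=A main=C topic=A]
After op 11 (checkout): HEAD=main@C [dev=A main=C topic=A]
After op 12 (commit): HEAD=main@E [dev=A main=E topic=A]

Answer: A B C E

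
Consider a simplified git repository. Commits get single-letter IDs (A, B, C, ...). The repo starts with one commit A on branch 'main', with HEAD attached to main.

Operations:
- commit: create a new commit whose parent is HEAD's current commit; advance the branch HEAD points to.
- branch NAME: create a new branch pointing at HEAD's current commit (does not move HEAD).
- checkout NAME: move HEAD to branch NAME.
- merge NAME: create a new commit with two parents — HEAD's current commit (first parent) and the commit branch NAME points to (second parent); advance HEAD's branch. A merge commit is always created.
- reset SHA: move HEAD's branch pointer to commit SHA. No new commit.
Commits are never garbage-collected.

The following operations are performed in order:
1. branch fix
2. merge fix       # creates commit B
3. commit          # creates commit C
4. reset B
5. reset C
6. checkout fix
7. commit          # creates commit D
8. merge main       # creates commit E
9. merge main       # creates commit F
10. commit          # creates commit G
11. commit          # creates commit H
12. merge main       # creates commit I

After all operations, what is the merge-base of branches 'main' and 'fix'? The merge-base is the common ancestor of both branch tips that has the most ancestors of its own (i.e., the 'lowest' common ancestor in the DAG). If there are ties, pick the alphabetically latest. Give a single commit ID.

After op 1 (branch): HEAD=main@A [fix=A main=A]
After op 2 (merge): HEAD=main@B [fix=A main=B]
After op 3 (commit): HEAD=main@C [fix=A main=C]
After op 4 (reset): HEAD=main@B [fix=A main=B]
After op 5 (reset): HEAD=main@C [fix=A main=C]
After op 6 (checkout): HEAD=fix@A [fix=A main=C]
After op 7 (commit): HEAD=fix@D [fix=D main=C]
After op 8 (merge): HEAD=fix@E [fix=E main=C]
After op 9 (merge): HEAD=fix@F [fix=F main=C]
After op 10 (commit): HEAD=fix@G [fix=G main=C]
After op 11 (commit): HEAD=fix@H [fix=H main=C]
After op 12 (merge): HEAD=fix@I [fix=I main=C]
ancestors(main=C): ['A', 'B', 'C']
ancestors(fix=I): ['A', 'B', 'C', 'D', 'E', 'F', 'G', 'H', 'I']
common: ['A', 'B', 'C']

Answer: C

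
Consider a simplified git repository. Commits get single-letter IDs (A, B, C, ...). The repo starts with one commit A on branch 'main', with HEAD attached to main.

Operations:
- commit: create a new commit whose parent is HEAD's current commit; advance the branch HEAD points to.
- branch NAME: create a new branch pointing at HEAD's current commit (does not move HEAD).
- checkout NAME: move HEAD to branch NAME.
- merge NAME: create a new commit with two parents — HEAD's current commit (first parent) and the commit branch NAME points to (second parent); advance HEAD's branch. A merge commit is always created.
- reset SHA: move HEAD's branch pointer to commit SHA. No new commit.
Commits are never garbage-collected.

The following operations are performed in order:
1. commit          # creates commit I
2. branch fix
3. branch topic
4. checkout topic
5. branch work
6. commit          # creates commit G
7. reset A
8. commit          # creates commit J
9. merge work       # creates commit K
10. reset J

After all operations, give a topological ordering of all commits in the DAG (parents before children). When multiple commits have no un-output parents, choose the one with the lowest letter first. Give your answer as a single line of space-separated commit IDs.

After op 1 (commit): HEAD=main@I [main=I]
After op 2 (branch): HEAD=main@I [fix=I main=I]
After op 3 (branch): HEAD=main@I [fix=I main=I topic=I]
After op 4 (checkout): HEAD=topic@I [fix=I main=I topic=I]
After op 5 (branch): HEAD=topic@I [fix=I main=I topic=I work=I]
After op 6 (commit): HEAD=topic@G [fix=I main=I topic=G work=I]
After op 7 (reset): HEAD=topic@A [fix=I main=I topic=A work=I]
After op 8 (commit): HEAD=topic@J [fix=I main=I topic=J work=I]
After op 9 (merge): HEAD=topic@K [fix=I main=I topic=K work=I]
After op 10 (reset): HEAD=topic@J [fix=I main=I topic=J work=I]
commit A: parents=[]
commit G: parents=['I']
commit I: parents=['A']
commit J: parents=['A']
commit K: parents=['J', 'I']

Answer: A I G J K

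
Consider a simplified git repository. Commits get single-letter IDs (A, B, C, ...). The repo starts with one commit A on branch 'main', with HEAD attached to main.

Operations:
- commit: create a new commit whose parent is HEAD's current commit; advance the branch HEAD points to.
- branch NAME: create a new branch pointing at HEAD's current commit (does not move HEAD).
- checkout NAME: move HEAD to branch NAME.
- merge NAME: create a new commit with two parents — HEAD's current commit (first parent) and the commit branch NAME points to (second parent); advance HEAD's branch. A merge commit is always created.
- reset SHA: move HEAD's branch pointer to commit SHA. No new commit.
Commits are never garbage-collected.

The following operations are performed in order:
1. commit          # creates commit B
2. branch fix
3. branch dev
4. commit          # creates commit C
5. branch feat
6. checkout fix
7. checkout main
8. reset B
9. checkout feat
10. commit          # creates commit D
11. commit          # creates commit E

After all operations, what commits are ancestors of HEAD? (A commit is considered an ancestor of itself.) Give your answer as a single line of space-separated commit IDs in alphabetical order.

Answer: A B C D E

Derivation:
After op 1 (commit): HEAD=main@B [main=B]
After op 2 (branch): HEAD=main@B [fix=B main=B]
After op 3 (branch): HEAD=main@B [dev=B fix=B main=B]
After op 4 (commit): HEAD=main@C [dev=B fix=B main=C]
After op 5 (branch): HEAD=main@C [dev=B feat=C fix=B main=C]
After op 6 (checkout): HEAD=fix@B [dev=B feat=C fix=B main=C]
After op 7 (checkout): HEAD=main@C [dev=B feat=C fix=B main=C]
After op 8 (reset): HEAD=main@B [dev=B feat=C fix=B main=B]
After op 9 (checkout): HEAD=feat@C [dev=B feat=C fix=B main=B]
After op 10 (commit): HEAD=feat@D [dev=B feat=D fix=B main=B]
After op 11 (commit): HEAD=feat@E [dev=B feat=E fix=B main=B]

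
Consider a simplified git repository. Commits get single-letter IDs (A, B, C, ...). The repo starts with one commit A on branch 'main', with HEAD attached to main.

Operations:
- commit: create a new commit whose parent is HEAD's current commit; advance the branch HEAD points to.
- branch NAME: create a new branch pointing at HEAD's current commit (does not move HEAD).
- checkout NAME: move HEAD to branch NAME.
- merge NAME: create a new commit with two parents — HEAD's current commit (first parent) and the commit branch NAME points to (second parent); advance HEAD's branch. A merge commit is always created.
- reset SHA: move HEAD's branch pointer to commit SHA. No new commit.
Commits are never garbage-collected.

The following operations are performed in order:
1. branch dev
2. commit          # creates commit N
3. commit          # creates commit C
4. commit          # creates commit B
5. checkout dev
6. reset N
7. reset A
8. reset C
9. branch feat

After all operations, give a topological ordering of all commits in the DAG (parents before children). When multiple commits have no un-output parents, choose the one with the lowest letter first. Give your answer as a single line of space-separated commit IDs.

After op 1 (branch): HEAD=main@A [dev=A main=A]
After op 2 (commit): HEAD=main@N [dev=A main=N]
After op 3 (commit): HEAD=main@C [dev=A main=C]
After op 4 (commit): HEAD=main@B [dev=A main=B]
After op 5 (checkout): HEAD=dev@A [dev=A main=B]
After op 6 (reset): HEAD=dev@N [dev=N main=B]
After op 7 (reset): HEAD=dev@A [dev=A main=B]
After op 8 (reset): HEAD=dev@C [dev=C main=B]
After op 9 (branch): HEAD=dev@C [dev=C feat=C main=B]
commit A: parents=[]
commit B: parents=['C']
commit C: parents=['N']
commit N: parents=['A']

Answer: A N C B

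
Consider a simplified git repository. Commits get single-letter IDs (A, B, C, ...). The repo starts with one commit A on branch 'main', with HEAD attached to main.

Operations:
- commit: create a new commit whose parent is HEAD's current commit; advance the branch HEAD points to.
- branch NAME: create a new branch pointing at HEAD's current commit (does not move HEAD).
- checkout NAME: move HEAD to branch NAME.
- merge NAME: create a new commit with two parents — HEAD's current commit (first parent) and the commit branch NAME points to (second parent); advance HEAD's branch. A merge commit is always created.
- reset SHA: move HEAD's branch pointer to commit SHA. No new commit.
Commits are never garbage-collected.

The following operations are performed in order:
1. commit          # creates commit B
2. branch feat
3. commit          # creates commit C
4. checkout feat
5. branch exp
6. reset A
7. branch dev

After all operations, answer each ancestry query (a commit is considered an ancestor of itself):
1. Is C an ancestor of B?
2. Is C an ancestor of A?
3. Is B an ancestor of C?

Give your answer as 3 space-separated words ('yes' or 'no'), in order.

Answer: no no yes

Derivation:
After op 1 (commit): HEAD=main@B [main=B]
After op 2 (branch): HEAD=main@B [feat=B main=B]
After op 3 (commit): HEAD=main@C [feat=B main=C]
After op 4 (checkout): HEAD=feat@B [feat=B main=C]
After op 5 (branch): HEAD=feat@B [exp=B feat=B main=C]
After op 6 (reset): HEAD=feat@A [exp=B feat=A main=C]
After op 7 (branch): HEAD=feat@A [dev=A exp=B feat=A main=C]
ancestors(B) = {A,B}; C in? no
ancestors(A) = {A}; C in? no
ancestors(C) = {A,B,C}; B in? yes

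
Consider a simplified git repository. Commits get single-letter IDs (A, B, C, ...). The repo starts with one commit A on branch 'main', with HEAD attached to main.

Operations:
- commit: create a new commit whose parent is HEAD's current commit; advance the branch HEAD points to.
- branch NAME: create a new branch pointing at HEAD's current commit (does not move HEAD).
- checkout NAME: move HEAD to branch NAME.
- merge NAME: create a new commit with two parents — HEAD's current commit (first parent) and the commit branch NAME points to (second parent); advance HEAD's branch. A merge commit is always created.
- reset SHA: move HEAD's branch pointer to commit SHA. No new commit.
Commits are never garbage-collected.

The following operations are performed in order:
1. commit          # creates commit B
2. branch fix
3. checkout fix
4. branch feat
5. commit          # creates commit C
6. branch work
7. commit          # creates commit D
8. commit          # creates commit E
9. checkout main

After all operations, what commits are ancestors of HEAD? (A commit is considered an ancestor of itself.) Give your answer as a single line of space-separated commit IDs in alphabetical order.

After op 1 (commit): HEAD=main@B [main=B]
After op 2 (branch): HEAD=main@B [fix=B main=B]
After op 3 (checkout): HEAD=fix@B [fix=B main=B]
After op 4 (branch): HEAD=fix@B [feat=B fix=B main=B]
After op 5 (commit): HEAD=fix@C [feat=B fix=C main=B]
After op 6 (branch): HEAD=fix@C [feat=B fix=C main=B work=C]
After op 7 (commit): HEAD=fix@D [feat=B fix=D main=B work=C]
After op 8 (commit): HEAD=fix@E [feat=B fix=E main=B work=C]
After op 9 (checkout): HEAD=main@B [feat=B fix=E main=B work=C]

Answer: A B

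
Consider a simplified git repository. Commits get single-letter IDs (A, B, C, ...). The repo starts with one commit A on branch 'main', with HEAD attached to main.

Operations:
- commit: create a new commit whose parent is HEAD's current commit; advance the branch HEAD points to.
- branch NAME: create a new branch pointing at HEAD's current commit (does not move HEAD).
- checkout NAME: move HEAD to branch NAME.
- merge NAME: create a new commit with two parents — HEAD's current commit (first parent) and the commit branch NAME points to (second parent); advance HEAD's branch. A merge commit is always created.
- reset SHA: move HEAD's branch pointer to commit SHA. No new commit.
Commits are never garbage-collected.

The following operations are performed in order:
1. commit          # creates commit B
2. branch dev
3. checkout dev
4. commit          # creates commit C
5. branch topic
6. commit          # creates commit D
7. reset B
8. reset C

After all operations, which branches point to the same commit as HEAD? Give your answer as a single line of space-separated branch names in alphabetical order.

After op 1 (commit): HEAD=main@B [main=B]
After op 2 (branch): HEAD=main@B [dev=B main=B]
After op 3 (checkout): HEAD=dev@B [dev=B main=B]
After op 4 (commit): HEAD=dev@C [dev=C main=B]
After op 5 (branch): HEAD=dev@C [dev=C main=B topic=C]
After op 6 (commit): HEAD=dev@D [dev=D main=B topic=C]
After op 7 (reset): HEAD=dev@B [dev=B main=B topic=C]
After op 8 (reset): HEAD=dev@C [dev=C main=B topic=C]

Answer: dev topic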